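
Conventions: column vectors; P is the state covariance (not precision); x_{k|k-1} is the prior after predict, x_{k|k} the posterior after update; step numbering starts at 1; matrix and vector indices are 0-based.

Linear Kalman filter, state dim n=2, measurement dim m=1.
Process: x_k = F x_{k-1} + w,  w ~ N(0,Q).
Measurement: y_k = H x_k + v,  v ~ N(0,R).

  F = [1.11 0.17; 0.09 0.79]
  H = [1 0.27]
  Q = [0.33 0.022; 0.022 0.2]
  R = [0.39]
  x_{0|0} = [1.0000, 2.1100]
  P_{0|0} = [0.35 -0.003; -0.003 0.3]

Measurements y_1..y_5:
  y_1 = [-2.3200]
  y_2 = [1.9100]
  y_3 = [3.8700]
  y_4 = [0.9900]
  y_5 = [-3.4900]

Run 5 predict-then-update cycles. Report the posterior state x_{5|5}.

step 1: x^-=[1.4687, 1.7569]  P^-=[0.7688 0.0946; 0.0946 0.3896]  S=[1.2382]  K=[0.6415; 0.1613]  nu=[-4.2631]  x^+=[-1.2660, 1.0691]  P^+=[0.2592 -0.0336; -0.0336 0.3574]
step 2: x^-=[-1.2235, 0.7306]  P^-=[0.6471 0.0659; 0.0659 0.4204]  S=[1.1033]  K=[0.6026; 0.1626]  nu=[2.9362]  x^+=[0.5459, 1.2082]  P^+=[0.2464 -0.0422; -0.0422 0.3912]
step 3: x^-=[0.8114, 1.0036]  P^-=[0.6290 0.0615; 0.0615 0.4401]  S=[1.0843]  K=[0.5954; 0.1663]  nu=[2.7877]  x^+=[2.4712, 1.4673]  P^+=[0.2446 -0.0459; -0.0459 0.4101]
step 4: x^-=[2.9924, 1.3815]  P^-=[0.6259 0.0606; 0.0606 0.4514]  S=[1.0815]  K=[0.5938; 0.1687]  nu=[-2.3754]  x^+=[1.5818, 0.9808]  P^+=[0.2445 -0.0478; -0.0478 0.4206]
step 5: x^-=[1.9225, 0.9172]  P^-=[0.6254 0.0603; 0.0603 0.4577]  S=[1.0813]  K=[0.5934; 0.1701]  nu=[-5.6601]  x^+=[-1.4363, -0.0454]  P^+=[0.2446 -0.0488; -0.0488 0.4264]

x_post = [-1.4363, -0.0454]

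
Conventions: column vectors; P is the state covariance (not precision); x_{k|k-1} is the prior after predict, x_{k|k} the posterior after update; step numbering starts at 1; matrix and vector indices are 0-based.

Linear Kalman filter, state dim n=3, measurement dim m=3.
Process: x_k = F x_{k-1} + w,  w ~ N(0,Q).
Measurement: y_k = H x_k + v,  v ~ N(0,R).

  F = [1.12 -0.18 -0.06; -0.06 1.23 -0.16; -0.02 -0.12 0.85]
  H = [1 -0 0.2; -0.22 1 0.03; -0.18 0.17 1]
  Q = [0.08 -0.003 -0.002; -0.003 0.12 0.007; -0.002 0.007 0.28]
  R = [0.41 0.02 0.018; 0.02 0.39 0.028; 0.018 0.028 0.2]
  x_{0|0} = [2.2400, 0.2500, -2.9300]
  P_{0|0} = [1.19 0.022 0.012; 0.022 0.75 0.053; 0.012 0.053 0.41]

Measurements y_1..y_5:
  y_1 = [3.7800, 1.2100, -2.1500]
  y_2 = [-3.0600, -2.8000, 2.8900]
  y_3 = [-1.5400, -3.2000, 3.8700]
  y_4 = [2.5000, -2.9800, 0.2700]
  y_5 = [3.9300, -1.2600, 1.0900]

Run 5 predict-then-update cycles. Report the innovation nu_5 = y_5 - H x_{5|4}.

innov = [2.4756, 3.2226, 0.2050]

step 1: x^-=[2.6396, 0.6419, -2.5653]  P^-=[1.5892 -0.2190 -0.0325; -0.2190 1.2456 -0.1026; -0.0325 -0.1026 0.5764]  S=[2.0092 -0.5652 -0.2249; -0.5652 1.8037 0.2718; -0.2249 0.2718 0.8541]  K=[0.7510 -0.0499 -0.2030; 0.0869 0.7491 -0.0415; 0.0870 -0.1252 0.7240]  nu=[1.6535, 1.2258, 0.7813]  x^+=[3.6615, 1.6713, -2.0092]  P^+=[0.3000 0.0554 0.0161; 0.0554 0.3057 -0.0278; 0.0161 -0.0278 0.1505]
step 2: x^-=[3.9206, 2.1574, -1.9816]  P^-=[0.4417 -0.0141 0.0024; -0.0141 0.5905 -0.0895; 0.0024 -0.0895 0.3986]  S=[0.8686 -0.1068 0.0151; -0.1068 1.0031 0.0704; 0.0151 0.0704 0.5996]  K=[0.5057 -0.0472 -0.1398; 0.0374 0.5965 -0.0486; 0.0689 -0.1162 0.6507]  nu=[-6.5843, -4.0355, 5.2105]  x^+=[0.0529, -0.7493, 1.4236]  P^+=[0.2017 0.0319 0.0107; 0.0319 0.2399 -0.0274; 0.0107 -0.0274 0.1347]
step 3: x^-=[0.1087, -1.1526, 1.2989]  P^-=[0.3264 -0.0248 0.0018; -0.0248 0.4934 -0.0767; 0.0018 -0.0767 0.3862]  S=[0.7526 -0.0897 0.0314; -0.0897 0.9058 0.0643; 0.0314 0.0643 0.5858]  K=[0.4327 -0.0551 -0.1215; 0.0142 0.5525 -0.0415; 0.0648 -0.1117 0.6452]  nu=[-1.9085, -2.0624, 2.7866]  x^+=[-0.9421, -2.4350, 3.2036]  P^+=[0.1723 0.0214 0.0093; 0.0214 0.2201 -0.0261; 0.0093 -0.0261 0.1332]
step 4: x^-=[-0.8090, -3.4511, 3.0341]  P^-=[0.2933 -0.0328 0.0020; -0.0328 0.4643 -0.0721; 0.0020 -0.0721 0.3846]  S=[0.7194 -0.0895 0.0360; -0.0895 0.8789 0.0644; 0.0360 0.0644 0.5843]  K=[0.4064 -0.0609 -0.1148; 0.0030 0.5371 -0.0374; 0.0637 -0.1101 0.6448]  nu=[2.7022, 0.2021, -2.3230]  x^+=[0.5434, -3.2474, 1.6861]  P^+=[0.1615 0.0164 0.0089; 0.0164 0.2129 -0.0256; 0.0089 -0.0256 0.1330]
step 5: x^-=[1.0920, -4.2967, 1.8120]  P^-=[0.2816 -0.0373 0.0023; -0.0373 0.4538 -0.0703; 0.0023 -0.0703 0.3842]  S=[0.7079 -0.0911 0.0376; -0.0911 0.8700 0.0648; 0.0376 0.0648 0.5840]  K=[0.3962 -0.0642 -0.1121; -0.0024 0.5311 -0.0355; 0.0634 -0.1095 0.6448]  nu=[2.4756, 3.2226, 0.2050]  x^+=[1.8429, -2.5984, 1.7483]  P^+=[0.1574 0.0141 0.0088; 0.0141 0.2099 -0.0254; 0.0088 -0.0254 0.1329]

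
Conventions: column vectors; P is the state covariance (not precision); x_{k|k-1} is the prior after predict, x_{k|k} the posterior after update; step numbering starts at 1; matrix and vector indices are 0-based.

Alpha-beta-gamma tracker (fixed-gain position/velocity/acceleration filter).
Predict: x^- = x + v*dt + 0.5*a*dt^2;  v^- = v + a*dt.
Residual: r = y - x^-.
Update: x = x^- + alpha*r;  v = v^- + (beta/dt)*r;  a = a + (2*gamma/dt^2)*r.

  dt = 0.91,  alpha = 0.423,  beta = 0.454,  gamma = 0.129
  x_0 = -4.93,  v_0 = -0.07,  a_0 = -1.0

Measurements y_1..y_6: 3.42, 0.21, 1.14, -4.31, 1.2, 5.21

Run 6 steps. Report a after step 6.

a_post = 0.8160

step 1: x_pred=-5.4078  r=8.8277  x^+=-1.6736  v^+=3.4242  a^+=1.7503
step 2: x_pred=2.1671  r=-1.9571  x^+=1.3393  v^+=4.0406  a^+=1.1406
step 3: x_pred=5.4884  r=-4.3484  x^+=3.6491  v^+=2.9091  a^+=-0.2142
step 4: x_pred=6.2076  r=-10.5176  x^+=1.7587  v^+=-2.5331  a^+=-3.4910
step 5: x_pred=-1.9919  r=3.1919  x^+=-0.6417  v^+=-4.1175  a^+=-2.4966
step 6: x_pred=-5.4224  r=10.6324  x^+=-0.9249  v^+=-1.0849  a^+=0.8160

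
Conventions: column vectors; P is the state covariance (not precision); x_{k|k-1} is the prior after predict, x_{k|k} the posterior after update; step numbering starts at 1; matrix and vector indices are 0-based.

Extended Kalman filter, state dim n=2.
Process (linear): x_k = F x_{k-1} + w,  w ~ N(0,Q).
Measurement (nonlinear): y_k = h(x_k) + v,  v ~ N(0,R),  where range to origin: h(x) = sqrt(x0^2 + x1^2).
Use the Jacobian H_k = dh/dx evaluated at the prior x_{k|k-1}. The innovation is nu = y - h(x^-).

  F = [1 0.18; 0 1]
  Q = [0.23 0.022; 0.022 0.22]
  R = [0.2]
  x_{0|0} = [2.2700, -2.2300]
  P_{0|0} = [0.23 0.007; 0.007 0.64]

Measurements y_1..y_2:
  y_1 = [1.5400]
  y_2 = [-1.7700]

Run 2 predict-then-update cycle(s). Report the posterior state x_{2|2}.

step 1: x^-=[1.8686, -2.2300]  P^-=[0.4833 0.1442; 0.1442 0.8600]  H_jac=[0.6423 -0.7665]  S=[0.7626]  K=[0.2621; -0.7429]  nu=[-1.3694]  x^+=[1.5097, -1.2127]  P^+=[0.4309 0.2927; 0.2927 0.4391]
step 2: x^-=[1.2915, -1.2127]  P^-=[0.7805 0.3937; 0.3937 0.6591]  H_jac=[0.7290 -0.6845]  S=[0.5307]  K=[0.5643; -0.3093]  nu=[-3.5416]  x^+=[-0.7071, -0.1172]  P^+=[0.6115 0.4863; 0.4863 0.6083]

x_post = [-0.7071, -0.1172]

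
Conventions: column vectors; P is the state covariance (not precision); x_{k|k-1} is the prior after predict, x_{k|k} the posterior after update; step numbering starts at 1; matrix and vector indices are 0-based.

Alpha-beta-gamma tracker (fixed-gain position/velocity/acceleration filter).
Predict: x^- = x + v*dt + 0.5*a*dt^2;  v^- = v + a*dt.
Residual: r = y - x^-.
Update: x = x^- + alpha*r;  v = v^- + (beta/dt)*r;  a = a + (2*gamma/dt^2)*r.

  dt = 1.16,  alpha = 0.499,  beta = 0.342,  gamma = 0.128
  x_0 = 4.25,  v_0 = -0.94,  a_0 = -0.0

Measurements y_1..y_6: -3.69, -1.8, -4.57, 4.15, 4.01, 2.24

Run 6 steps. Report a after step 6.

a_post = 2.0877

step 1: x_pred=3.1596  r=-6.8496  x^+=-0.2584  v^+=-2.9595  a^+=-1.3031
step 2: x_pred=-4.5681  r=2.7681  x^+=-3.1868  v^+=-3.6550  a^+=-0.7765
step 3: x_pred=-7.9490  r=3.3790  x^+=-6.2629  v^+=-3.5595  a^+=-0.1337
step 4: x_pred=-10.4818  r=14.6318  x^+=-3.1806  v^+=0.5993  a^+=2.6501
step 5: x_pred=-0.7024  r=4.7124  x^+=1.6491  v^+=5.0627  a^+=3.5466
step 6: x_pred=9.9080  r=-7.6680  x^+=6.0817  v^+=6.9160  a^+=2.0877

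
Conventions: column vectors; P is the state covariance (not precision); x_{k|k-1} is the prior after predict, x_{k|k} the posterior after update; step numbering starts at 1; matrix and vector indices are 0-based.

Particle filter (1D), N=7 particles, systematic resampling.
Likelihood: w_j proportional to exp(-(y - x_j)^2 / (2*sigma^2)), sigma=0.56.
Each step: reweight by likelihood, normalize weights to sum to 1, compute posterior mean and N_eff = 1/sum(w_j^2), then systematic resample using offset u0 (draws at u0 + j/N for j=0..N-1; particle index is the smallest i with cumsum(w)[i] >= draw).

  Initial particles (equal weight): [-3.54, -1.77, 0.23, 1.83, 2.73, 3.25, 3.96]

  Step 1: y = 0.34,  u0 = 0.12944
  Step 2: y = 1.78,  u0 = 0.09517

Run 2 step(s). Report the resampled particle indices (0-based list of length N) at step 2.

resampled_idx = [4, 6, 6, 6, 6, 6, 6]

step 1: w=[0.0000, 0.0008, 0.9704, 0.0287, 0.0001, 0.0000, 0.0000]  mean=0.2746  Neff=1.0611  idx=[2, 2, 2, 2, 2, 2, 3]
step 2: w=[0.0193, 0.0193, 0.0193, 0.0193, 0.0193, 0.0193, 0.8844]  mean=1.6450  Neff=1.2749  idx=[4, 6, 6, 6, 6, 6, 6]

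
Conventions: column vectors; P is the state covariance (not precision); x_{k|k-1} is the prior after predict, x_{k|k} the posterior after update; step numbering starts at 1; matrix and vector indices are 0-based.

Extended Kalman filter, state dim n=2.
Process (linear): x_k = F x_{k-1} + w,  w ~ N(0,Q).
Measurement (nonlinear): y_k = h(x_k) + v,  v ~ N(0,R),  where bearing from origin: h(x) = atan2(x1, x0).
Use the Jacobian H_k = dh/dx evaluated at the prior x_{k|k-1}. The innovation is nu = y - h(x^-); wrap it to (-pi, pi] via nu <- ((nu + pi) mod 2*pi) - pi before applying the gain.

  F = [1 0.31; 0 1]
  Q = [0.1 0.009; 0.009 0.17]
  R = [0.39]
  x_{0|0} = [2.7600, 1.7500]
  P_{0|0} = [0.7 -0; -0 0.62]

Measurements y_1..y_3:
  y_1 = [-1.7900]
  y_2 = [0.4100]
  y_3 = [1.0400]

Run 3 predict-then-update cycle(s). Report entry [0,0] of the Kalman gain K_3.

step 1: x^-=[3.3025, 1.7500]  P^-=[0.8596 0.2012; 0.2012 0.7900]  H_jac=[-0.1253 0.2364]  S=[0.4357]  K=[-0.1380; 0.3708]  nu=[-2.2773]  x^+=[3.6167, 0.9056]  P^+=[0.8513 0.2235; 0.2235 0.7301]
step 2: x^-=[3.8974, 0.9056]  P^-=[1.1600 0.4588; 0.4588 0.9001]  H_jac=[-0.0566 0.2434]  S=[0.4344]  K=[0.1061; 0.4446]  nu=[0.1817]  x^+=[3.9167, 0.9864]  P^+=[1.1551 0.4383; 0.4383 0.8142]
step 3: x^-=[4.2225, 0.9864]  P^-=[1.6051 0.6997; 0.6997 0.9842]  H_jac=[-0.0525 0.2246]  S=[0.4276]  K=[0.1706; 0.4311]  nu=[0.8105]  x^+=[4.3608, 1.3358]  P^+=[1.5927 0.6683; 0.6683 0.9048]

K[0,0] = 0.1706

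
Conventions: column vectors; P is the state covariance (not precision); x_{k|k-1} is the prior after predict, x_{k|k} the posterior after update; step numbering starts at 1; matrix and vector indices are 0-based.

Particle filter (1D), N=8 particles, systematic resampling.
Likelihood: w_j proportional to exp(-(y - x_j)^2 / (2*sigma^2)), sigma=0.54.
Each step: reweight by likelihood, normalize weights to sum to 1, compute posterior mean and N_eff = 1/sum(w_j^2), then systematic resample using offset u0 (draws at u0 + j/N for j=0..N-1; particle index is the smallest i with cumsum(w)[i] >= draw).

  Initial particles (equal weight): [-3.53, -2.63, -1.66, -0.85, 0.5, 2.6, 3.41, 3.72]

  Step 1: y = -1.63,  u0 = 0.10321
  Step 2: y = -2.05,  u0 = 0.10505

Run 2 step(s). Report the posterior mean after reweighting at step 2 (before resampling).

step 1: w=[0.0013, 0.1174, 0.6512, 0.2298, 0.0003, 0.0000, 0.0000, 0.0000]  mean=-1.5897  Neff=2.0381  idx=[1, 2, 2, 2, 2, 2, 3, 3]
step 2: w=[0.1226, 0.1681, 0.1681, 0.1681, 0.1681, 0.1681, 0.0185, 0.0185]  mean=-1.7490  Neff=6.3698  idx=[0, 1, 2, 3, 3, 4, 5, 6]

post_mean = -1.7490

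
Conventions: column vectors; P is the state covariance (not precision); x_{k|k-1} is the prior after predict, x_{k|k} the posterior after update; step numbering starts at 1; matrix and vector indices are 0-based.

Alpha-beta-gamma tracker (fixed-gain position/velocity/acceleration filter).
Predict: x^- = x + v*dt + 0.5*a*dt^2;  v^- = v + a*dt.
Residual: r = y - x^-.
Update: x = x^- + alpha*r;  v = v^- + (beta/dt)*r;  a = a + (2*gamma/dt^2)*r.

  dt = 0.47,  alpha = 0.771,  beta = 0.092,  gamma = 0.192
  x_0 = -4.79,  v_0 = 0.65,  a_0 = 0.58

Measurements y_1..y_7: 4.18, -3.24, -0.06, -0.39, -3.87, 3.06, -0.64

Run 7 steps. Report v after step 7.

v_post = -11.9976

step 1: x_pred=-4.4204  r=8.6004  x^+=2.2105  v^+=2.6061  a^+=15.5305
step 2: x_pred=5.1507  r=-8.3907  x^+=-1.3185  v^+=8.2630  a^+=0.9446
step 3: x_pred=2.6694  r=-2.7294  x^+=0.5650  v^+=8.1727  a^+=-3.8001
step 4: x_pred=3.9865  r=-4.3765  x^+=0.6122  v^+=5.5300  a^+=-11.4079
step 5: x_pred=1.9513  r=-5.8213  x^+=-2.5369  v^+=-0.9712  a^+=-21.5273
step 6: x_pred=-5.3711  r=8.4311  x^+=1.1293  v^+=-9.4387  a^+=-6.8712
step 7: x_pred=-4.0658  r=3.4258  x^+=-1.4245  v^+=-11.9976  a^+=-0.9159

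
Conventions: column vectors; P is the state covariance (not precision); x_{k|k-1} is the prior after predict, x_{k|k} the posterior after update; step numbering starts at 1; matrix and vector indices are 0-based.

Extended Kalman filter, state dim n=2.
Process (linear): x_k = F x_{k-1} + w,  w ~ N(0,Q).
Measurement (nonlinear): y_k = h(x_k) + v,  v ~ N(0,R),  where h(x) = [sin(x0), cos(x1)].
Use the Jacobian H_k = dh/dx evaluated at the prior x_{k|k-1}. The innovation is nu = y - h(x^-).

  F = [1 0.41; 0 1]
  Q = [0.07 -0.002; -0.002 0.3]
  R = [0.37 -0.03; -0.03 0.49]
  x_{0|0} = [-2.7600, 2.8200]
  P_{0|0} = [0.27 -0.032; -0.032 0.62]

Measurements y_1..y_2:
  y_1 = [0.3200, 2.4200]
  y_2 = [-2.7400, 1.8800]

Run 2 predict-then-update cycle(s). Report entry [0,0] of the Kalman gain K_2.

K[0,0] = -0.1471

step 1: x^-=[-1.6038, 2.8200]  P^-=[0.4180 0.2202; 0.2202 0.9200]  H_jac=[-0.0330 0.0000; 0.0000 -0.3161]  S=[0.3705 -0.0277; -0.0277 0.5819]  K=[-0.0463 -0.1218; -0.0572 -0.5024]  nu=[1.3195, 3.3687]  x^+=[-2.0753, 1.0520]  P^+=[0.4089 0.1844; 0.1844 0.7735]
step 2: x^-=[-1.6440, 1.0520]  P^-=[0.7601 0.4996; 0.4996 1.0735]  H_jac=[-0.0731 0.0000; 0.0000 -0.8684]  S=[0.3741 0.0017; 0.0017 1.2995]  K=[-0.1471 -0.3336; -0.0944 -0.7172]  nu=[-1.7427, 1.3841]  x^+=[-1.8495, 0.2237]  P^+=[0.6072 0.1832; 0.1832 0.4014]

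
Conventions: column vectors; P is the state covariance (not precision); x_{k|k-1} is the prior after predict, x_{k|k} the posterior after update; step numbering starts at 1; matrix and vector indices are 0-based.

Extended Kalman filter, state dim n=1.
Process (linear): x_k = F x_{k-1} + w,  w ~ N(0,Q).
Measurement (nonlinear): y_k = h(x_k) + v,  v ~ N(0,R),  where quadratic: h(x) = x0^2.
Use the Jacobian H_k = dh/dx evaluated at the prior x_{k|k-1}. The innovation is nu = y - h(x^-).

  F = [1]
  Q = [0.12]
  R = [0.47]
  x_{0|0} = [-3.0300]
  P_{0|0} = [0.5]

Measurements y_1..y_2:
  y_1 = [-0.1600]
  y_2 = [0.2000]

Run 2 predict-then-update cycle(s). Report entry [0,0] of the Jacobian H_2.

step 1: x^-=[-3.0300]  P^-=[0.6200]  H_jac=[-6.0600]  S=[23.2386]  K=[-0.1617]  nu=[-9.3409]  x^+=[-1.5198]  P^+=[0.0125]
step 2: x^-=[-1.5198]  P^-=[0.1325]  H_jac=[-3.0395]  S=[1.6945]  K=[-0.2377]  nu=[-2.1097]  x^+=[-1.0182]  P^+=[0.0368]

H_jac[0,0] = -3.0395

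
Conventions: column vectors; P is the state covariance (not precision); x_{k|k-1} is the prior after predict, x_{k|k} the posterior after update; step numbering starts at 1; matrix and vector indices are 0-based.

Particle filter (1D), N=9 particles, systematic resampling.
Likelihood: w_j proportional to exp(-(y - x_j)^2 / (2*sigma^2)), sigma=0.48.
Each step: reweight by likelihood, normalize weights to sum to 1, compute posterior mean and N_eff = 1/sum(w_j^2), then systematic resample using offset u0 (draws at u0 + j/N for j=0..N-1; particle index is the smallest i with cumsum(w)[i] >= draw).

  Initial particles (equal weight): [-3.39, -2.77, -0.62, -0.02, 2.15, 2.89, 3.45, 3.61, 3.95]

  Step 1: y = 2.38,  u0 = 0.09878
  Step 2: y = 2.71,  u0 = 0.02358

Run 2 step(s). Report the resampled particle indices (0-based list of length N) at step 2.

resampled_idx = [0, 1, 2, 3, 5, 5, 6, 7, 7]

step 1: w=[0.0000, 0.0000, 0.0000, 0.0000, 0.5622, 0.3586, 0.0526, 0.0237, 0.0030]  mean=2.5236  Neff=2.2322  idx=[4, 4, 4, 4, 4, 5, 5, 5, 7]
step 2: w=[0.0921, 0.0921, 0.0921, 0.0921, 0.0921, 0.1695, 0.1695, 0.1695, 0.0313]  mean=2.5720  Neff=7.7218  idx=[0, 1, 2, 3, 5, 5, 6, 7, 7]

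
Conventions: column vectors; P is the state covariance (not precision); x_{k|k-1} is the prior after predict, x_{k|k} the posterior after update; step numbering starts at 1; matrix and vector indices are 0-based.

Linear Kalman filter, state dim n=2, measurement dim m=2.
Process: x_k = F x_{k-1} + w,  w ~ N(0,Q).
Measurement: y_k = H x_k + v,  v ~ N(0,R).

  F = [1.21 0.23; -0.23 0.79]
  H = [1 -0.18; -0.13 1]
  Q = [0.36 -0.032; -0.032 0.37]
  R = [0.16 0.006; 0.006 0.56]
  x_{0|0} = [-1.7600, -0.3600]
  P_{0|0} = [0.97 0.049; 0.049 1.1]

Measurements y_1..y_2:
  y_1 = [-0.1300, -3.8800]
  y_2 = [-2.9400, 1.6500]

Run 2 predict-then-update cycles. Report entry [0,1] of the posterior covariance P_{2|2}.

P_post[0,1] = 0.0593

step 1: x^-=[-2.2124, 0.1204]  P^-=[1.8656 -0.0578; -0.0578 1.0900]  S=[2.0818 -0.4919; -0.4919 1.6966]  K=[0.9226 0.0905; 0.0331 0.6565]  nu=[2.1041, -4.2880]  x^+=[-0.6591, -2.6251]  P^+=[0.1621 0.0773; 0.0773 0.3779]
step 2: x^-=[-1.4013, -1.9222]  P^-=[0.6603 0.0613; 0.0613 0.5863]  S=[0.8172 -0.1226; -0.1226 1.1416]  K=[0.8042 0.0649; 0.0223 0.5090]  nu=[-1.8847, 3.3900]  x^+=[-2.6969, -0.2385]  P^+=[0.1397 0.0593; 0.0593 0.2929]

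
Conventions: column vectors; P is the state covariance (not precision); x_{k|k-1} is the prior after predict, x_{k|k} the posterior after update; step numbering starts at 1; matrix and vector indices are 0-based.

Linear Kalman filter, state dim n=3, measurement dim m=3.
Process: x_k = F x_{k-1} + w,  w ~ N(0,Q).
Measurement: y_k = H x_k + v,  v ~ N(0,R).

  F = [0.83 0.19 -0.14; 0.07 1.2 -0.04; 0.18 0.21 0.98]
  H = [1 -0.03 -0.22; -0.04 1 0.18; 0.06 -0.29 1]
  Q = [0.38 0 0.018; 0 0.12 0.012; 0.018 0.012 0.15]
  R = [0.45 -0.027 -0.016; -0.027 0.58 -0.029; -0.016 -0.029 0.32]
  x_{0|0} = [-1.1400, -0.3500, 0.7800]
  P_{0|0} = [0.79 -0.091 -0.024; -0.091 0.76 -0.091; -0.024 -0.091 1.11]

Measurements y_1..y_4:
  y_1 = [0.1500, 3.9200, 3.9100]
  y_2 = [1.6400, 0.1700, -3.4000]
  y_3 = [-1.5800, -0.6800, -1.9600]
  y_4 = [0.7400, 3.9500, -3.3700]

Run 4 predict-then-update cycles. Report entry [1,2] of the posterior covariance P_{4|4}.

P_post[1,2] = 0.0555

step 1: x^-=[-1.1219, -0.5310, 0.4857]  P^-=[0.9551 0.1506 -0.0381; 0.1506 1.2136 0.0412; -0.0381 0.0412 1.2224]  S=[1.4737 -0.0158 -0.2972; -0.0158 1.8381 -0.1122; -0.2972 -0.1122 1.6141]  K=[0.6745 0.0701 0.1139; 0.0517 0.6534 -0.1319; -0.0556 0.1884 0.7513]  nu=[1.3628, 4.3187, 3.3376]  x^+=[0.4804, 1.9209, 3.7310]  P^+=[0.3037 0.0288 0.0138; 0.0288 0.3745 0.0449; 0.0138 0.0449 0.2480]
step 2: x^-=[0.2414, 2.1895, 4.1462]  P^-=[0.6111 0.1250 0.0682; 0.1250 0.6616 0.1604; 0.0682 0.1604 0.4401]  S=[1.0476 0.0132 -0.0342; 0.0132 1.3036 0.0158; -0.0342 0.0158 0.7287]  K=[0.5683 0.0794 0.1190; 0.0588 0.5257 -0.0416; -0.0165 0.1753 0.5411]  nu=[2.3765, -2.7562, -6.9257]  x^+=[0.5487, 1.1682, -0.1236]  P^+=[0.2573 0.0338 0.0210; 0.0338 0.2961 0.0543; 0.0210 0.0543 0.1828]
step 3: x^-=[0.6947, 1.4452, 0.2230]  P^-=[0.5744 0.1071 0.0753; 0.1071 0.5483 0.1552; 0.0753 0.1552 0.3793]  S=[1.0057 0.0050 -0.0119; 0.0050 1.1877 0.0315; -0.0119 0.0315 0.6628]  K=[0.5526 0.0766 0.1251; 0.0536 0.4818 -0.0179; -0.0076 0.1723 0.5029]  nu=[-2.1823, -2.1376, -1.8055]  x^+=[-0.9007, 0.3308, -1.0368]  P^+=[0.2506 0.0317 0.0231; 0.0317 0.2698 0.0558; 0.0231 0.0558 0.1708]
step 4: x^-=[-0.5396, 0.3754, -1.1087]  P^-=[0.5674 0.0983 0.0764; 0.0983 0.5098 0.1503; 0.0764 0.1503 0.3676]  S=[0.9982 -0.0006 -0.0066; -0.0006 1.1478 0.0352; -0.0066 0.0352 0.6511]  K=[0.5496 0.0742 0.1274; 0.0502 0.4647 -0.0118; -0.0056 0.1707 0.4954]  nu=[1.0469, 3.7526, -2.1200]  x^+=[0.0442, 2.1968, -1.5242]  P^+=[0.2494 0.0302 0.0236; 0.0302 0.2597 0.0555; 0.0236 0.0555 0.1683]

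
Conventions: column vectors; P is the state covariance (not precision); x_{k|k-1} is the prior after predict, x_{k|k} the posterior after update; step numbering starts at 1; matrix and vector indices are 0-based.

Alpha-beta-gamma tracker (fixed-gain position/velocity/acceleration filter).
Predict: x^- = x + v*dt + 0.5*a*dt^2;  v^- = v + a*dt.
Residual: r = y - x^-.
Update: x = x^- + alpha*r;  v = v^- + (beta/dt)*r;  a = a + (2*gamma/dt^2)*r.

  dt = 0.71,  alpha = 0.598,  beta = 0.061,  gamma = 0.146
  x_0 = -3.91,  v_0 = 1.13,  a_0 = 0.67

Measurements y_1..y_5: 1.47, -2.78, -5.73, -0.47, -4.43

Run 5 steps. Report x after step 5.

x_post = -3.0759

step 1: x_pred=-2.9388  r=4.4088  x^+=-0.3023  v^+=1.9845  a^+=3.2238
step 2: x_pred=1.9192  r=-4.6992  x^+=-0.8909  v^+=3.8697  a^+=0.5018
step 3: x_pred=1.9830  r=-7.7130  x^+=-2.6294  v^+=3.5633  a^+=-3.9660
step 4: x_pred=-1.0991  r=0.6291  x^+=-0.7229  v^+=0.8015  a^+=-3.6016
step 5: x_pred=-1.0616  r=-3.3684  x^+=-3.0759  v^+=-2.0450  a^+=-5.5527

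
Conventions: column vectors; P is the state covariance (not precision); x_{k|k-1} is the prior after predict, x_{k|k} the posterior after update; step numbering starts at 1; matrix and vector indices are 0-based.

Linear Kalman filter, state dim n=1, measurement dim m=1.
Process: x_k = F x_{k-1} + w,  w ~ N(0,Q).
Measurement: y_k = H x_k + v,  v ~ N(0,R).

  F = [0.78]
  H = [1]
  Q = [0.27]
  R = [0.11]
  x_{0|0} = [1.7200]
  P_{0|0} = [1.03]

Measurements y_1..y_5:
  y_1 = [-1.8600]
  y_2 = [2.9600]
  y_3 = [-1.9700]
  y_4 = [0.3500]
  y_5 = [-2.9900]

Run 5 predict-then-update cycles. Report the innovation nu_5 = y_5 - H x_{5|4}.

innov = [-3.0246]

step 1: x^-=[1.3416]  P^-=[0.8967]  S=[1.0067]  K=[0.8907]  nu=[-3.2016]  x^+=[-1.5102]  P^+=[0.0980]
step 2: x^-=[-1.1779]  P^-=[0.3296]  S=[0.4396]  K=[0.7498]  nu=[4.1379]  x^+=[1.9246]  P^+=[0.0825]
step 3: x^-=[1.5012]  P^-=[0.3202]  S=[0.4302]  K=[0.7443]  nu=[-3.4712]  x^+=[-1.0824]  P^+=[0.0819]
step 4: x^-=[-0.8443]  P^-=[0.3198]  S=[0.4298]  K=[0.7441]  nu=[1.1943]  x^+=[0.0444]  P^+=[0.0818]
step 5: x^-=[0.0346]  P^-=[0.3198]  S=[0.4298]  K=[0.7441]  nu=[-3.0246]  x^+=[-2.2159]  P^+=[0.0818]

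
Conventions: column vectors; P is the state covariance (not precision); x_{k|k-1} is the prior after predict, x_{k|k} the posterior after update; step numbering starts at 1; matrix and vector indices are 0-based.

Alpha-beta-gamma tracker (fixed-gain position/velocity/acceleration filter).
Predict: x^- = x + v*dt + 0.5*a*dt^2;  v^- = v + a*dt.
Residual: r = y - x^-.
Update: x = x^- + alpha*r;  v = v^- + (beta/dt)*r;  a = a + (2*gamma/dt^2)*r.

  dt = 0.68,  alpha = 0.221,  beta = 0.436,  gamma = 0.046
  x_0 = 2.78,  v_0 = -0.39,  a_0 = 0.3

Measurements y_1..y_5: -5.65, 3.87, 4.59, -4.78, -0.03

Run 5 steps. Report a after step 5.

a_post = 0.3428

step 1: x_pred=2.5842  r=-8.2342  x^+=0.7644  v^+=-5.4655  a^+=-1.3383
step 2: x_pred=-3.2616  r=7.1316  x^+=-1.6855  v^+=-1.8030  a^+=0.0806
step 3: x_pred=-2.8929  r=7.4829  x^+=-1.2392  v^+=3.0497  a^+=1.5694
step 4: x_pred=1.1975  r=-5.9775  x^+=-0.1235  v^+=0.2843  a^+=0.3801
step 5: x_pred=0.1577  r=-0.1877  x^+=0.1162  v^+=0.4225  a^+=0.3428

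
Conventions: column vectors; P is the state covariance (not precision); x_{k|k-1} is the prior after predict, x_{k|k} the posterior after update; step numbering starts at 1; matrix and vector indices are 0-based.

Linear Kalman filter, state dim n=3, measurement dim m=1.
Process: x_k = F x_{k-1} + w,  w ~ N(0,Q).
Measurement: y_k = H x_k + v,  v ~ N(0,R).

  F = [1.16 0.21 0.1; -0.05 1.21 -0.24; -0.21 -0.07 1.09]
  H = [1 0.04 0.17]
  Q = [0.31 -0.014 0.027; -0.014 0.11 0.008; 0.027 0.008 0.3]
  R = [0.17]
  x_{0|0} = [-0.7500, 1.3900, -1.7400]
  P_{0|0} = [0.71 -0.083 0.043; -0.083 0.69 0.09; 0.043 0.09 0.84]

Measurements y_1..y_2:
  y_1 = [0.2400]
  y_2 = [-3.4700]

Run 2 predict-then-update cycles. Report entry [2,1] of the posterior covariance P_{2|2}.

step 1: x^-=[-0.7521, 2.1370, -1.8364]  P^-=[1.2775 -0.0215 0.0193; -0.0215 1.1292 -0.1219; 0.0193 -0.1219 1.2968]  S=[1.4900]  K=[0.8590; 0.0020; 0.1576]  nu=[1.2188]  x^+=[0.2949, 2.1394, -1.6443]  P^+=[0.1780 -0.0240 -0.1825; -0.0240 1.1292 -0.1224; -0.1825 -0.1224 1.2598]
step 2: x^-=[0.6269, 2.9686, -2.0039]  P^-=[0.5528 0.2420 -0.1467; 0.2420 1.9058 -0.5720; -0.1467 -0.5720 1.9117]  S=[0.7428]  K=[0.7237; 0.2975; 0.2093]  nu=[-3.8750]  x^+=[-2.1772, 1.8158, -2.8148]  P^+=[0.1638 0.0821 -0.2592; 0.0821 1.8401 -0.6182; -0.2592 -0.6182 1.8791]

P_post[2,1] = -0.6182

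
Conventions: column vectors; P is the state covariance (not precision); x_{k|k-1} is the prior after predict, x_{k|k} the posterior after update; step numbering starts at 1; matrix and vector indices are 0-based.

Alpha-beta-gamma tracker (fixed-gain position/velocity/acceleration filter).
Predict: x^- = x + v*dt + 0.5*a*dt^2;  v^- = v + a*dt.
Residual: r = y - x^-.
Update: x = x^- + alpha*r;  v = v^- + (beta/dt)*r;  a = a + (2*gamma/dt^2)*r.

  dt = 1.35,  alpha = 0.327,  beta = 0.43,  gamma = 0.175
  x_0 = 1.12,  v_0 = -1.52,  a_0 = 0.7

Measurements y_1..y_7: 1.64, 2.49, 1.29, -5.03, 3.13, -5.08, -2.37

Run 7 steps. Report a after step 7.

step 1: x_pred=-0.2941  r=1.9341  x^+=0.3383  v^+=0.0411  a^+=1.0714
step 2: x_pred=1.3701  r=1.1199  x^+=1.7363  v^+=1.8442  a^+=1.2865
step 3: x_pred=5.3983  r=-4.1083  x^+=4.0549  v^+=2.2724  a^+=0.4975
step 4: x_pred=7.5760  r=-12.6060  x^+=3.4539  v^+=-1.0712  a^+=-1.9234
step 5: x_pred=0.2551  r=2.8749  x^+=1.1952  v^+=-2.7520  a^+=-1.3713
step 6: x_pred=-3.7696  r=-1.3104  x^+=-4.1981  v^+=-5.0206  a^+=-1.6229
step 7: x_pred=-12.4548  r=10.0848  x^+=-9.1571  v^+=-3.9994  a^+=0.3138

a_post = 0.3138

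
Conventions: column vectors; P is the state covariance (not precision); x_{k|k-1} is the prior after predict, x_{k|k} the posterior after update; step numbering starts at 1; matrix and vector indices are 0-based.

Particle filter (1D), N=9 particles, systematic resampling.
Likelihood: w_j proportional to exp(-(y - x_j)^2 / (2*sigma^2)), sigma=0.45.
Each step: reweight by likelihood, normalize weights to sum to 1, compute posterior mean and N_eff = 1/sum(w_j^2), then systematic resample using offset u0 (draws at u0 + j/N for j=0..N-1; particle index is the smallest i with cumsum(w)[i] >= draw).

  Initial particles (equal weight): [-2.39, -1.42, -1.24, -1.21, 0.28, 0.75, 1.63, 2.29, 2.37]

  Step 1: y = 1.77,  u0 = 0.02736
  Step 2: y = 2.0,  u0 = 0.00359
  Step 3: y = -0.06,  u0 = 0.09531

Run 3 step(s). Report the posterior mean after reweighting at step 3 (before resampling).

post_mean = 1.6305

step 1: w=[0.0000, 0.0000, 0.0000, 0.0000, 0.0021, 0.0391, 0.4867, 0.2620, 0.2100]  mean=1.9210  Neff=2.8476  idx=[5, 6, 6, 6, 6, 7, 7, 8, 8]
step 2: w=[0.0036, 0.1204, 0.1204, 0.1204, 0.1204, 0.1371, 0.1371, 0.1204, 0.1204]  mean=1.9860  Neff=8.0292  idx=[1, 1, 2, 3, 4, 5, 6, 7, 8]
step 3: w=[0.1998, 0.1998, 0.1998, 0.1998, 0.1998, 0.0003, 0.0003, 0.0001, 0.0001]  mean=1.6305  Neff=5.0077  idx=[0, 1, 1, 2, 2, 3, 3, 4, 4]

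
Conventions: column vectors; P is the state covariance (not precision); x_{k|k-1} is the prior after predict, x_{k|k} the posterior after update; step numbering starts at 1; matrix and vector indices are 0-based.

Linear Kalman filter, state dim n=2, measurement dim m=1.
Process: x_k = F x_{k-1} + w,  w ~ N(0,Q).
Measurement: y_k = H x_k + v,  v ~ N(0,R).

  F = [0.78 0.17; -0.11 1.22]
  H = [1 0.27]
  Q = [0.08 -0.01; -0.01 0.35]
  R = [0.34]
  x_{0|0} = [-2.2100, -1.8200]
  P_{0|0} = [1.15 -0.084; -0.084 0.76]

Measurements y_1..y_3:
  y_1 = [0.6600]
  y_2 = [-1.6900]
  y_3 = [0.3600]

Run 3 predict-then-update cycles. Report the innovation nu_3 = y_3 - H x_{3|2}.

step 1: x^-=[-2.0332, -1.9773]  P^-=[0.7793 -0.0294; -0.0294 1.5176]  S=[1.2141]  K=[0.6354; 0.3133]  nu=[3.2271]  x^+=[0.0172, -0.9663]  P^+=[0.2892 -0.2711; -0.2711 1.3985]
step 2: x^-=[-0.1509, -1.1808]  P^-=[0.2245 0.0023; 0.0023 2.5078]  S=[0.7486]  K=[0.3007; 0.9077]  nu=[-1.2203]  x^+=[-0.5179, -2.2884]  P^+=[0.1568 -0.2020; -0.2020 1.8911]
step 3: x^-=[-0.7930, -2.7349]  P^-=[0.1765 0.1803; 0.1803 3.2208]  S=[0.8486]  K=[0.2653; 1.2372]  nu=[1.8914]  x^+=[-0.2911, -0.3949]  P^+=[0.1167 -0.0982; -0.0982 1.9218]

innov = [1.8914]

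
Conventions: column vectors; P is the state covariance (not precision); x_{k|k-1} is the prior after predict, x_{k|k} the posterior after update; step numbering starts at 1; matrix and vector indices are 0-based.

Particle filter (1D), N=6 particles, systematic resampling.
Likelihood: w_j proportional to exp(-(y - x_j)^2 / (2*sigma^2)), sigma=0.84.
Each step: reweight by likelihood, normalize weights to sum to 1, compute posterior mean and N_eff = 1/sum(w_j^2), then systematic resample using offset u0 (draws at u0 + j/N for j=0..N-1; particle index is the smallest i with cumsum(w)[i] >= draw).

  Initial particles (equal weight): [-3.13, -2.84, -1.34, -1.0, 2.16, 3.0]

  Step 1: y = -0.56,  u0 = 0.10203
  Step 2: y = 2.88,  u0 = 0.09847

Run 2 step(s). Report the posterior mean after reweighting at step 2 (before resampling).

step 1: w=[0.0059, 0.0161, 0.4162, 0.5583, 0.0034, 0.0001]  mean=-1.1727  Neff=2.0608  idx=[2, 2, 2, 3, 3, 3]
step 2: w=[0.0415, 0.0415, 0.0415, 0.2919, 0.2919, 0.2919]  mean=-1.0423  Neff=3.8355  idx=[2, 3, 4, 4, 5, 5]

post_mean = -1.0423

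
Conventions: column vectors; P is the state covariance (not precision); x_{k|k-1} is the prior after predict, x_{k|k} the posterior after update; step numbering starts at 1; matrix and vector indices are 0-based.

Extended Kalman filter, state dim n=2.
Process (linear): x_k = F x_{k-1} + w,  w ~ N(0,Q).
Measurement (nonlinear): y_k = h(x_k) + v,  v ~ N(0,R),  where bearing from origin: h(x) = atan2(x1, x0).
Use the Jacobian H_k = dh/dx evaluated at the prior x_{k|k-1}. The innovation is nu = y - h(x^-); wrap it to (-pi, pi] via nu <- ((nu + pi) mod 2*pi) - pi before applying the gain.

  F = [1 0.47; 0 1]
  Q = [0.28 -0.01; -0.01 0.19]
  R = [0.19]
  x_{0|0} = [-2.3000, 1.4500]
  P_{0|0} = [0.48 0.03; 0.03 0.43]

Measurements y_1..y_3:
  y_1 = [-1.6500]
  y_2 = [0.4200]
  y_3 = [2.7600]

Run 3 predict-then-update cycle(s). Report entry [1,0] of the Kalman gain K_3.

step 1: x^-=[-1.6185, 1.4500]  P^-=[0.8832 0.2221; 0.2221 0.6200]  H_jac=[-0.3071 -0.3428]  S=[0.3929]  K=[-0.8841; -0.7145]  nu=[2.2221]  x^+=[-3.5830, -0.1377]  P^+=[0.5761 -0.0261; -0.0261 0.4194]
step 2: x^-=[-3.6478, -0.1377]  P^-=[0.9243 0.1611; 0.1611 0.6094]  H_jac=[0.0103 -0.2737]  S=[0.2349]  K=[-0.1471; -0.7033]  nu=[-2.7593]  x^+=[-3.2420, 1.8028]  P^+=[0.9192 0.1368; 0.1368 0.4933]
step 3: x^-=[-2.3947, 1.8028]  P^-=[1.4367 0.3586; 0.3586 0.6833]  H_jac=[-0.2007 -0.2665]  S=[0.3347]  K=[-1.1468; -0.7590]  nu=[0.2637]  x^+=[-2.6971, 1.6026]  P^+=[0.9965 0.0673; 0.0673 0.4904]

K[1,0] = -0.7590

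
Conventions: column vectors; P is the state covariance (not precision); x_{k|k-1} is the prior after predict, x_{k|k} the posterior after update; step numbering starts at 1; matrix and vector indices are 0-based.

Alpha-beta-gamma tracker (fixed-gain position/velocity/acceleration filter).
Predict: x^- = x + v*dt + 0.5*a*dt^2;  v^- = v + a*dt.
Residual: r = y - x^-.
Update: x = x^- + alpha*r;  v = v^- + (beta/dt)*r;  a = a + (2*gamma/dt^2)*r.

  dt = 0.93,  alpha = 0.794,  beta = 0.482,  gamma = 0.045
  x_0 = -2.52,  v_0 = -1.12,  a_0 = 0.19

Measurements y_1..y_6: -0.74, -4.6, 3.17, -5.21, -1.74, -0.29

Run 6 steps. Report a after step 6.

step 1: x_pred=-3.4794  r=2.7394  x^+=-1.3043  v^+=0.4765  a^+=0.4751
step 2: x_pred=-0.6557  r=-3.9443  x^+=-3.7875  v^+=-1.1259  a^+=0.0646
step 3: x_pred=-4.8066  r=7.9766  x^+=1.5268  v^+=3.0683  a^+=0.8947
step 4: x_pred=4.7672  r=-9.9772  x^+=-3.1547  v^+=-1.2706  a^+=-0.1435
step 5: x_pred=-4.3985  r=2.6585  x^+=-2.2876  v^+=-0.0263  a^+=0.1331
step 6: x_pred=-2.2546  r=1.9646  x^+=-0.6947  v^+=1.1156  a^+=0.3375

a_post = 0.3375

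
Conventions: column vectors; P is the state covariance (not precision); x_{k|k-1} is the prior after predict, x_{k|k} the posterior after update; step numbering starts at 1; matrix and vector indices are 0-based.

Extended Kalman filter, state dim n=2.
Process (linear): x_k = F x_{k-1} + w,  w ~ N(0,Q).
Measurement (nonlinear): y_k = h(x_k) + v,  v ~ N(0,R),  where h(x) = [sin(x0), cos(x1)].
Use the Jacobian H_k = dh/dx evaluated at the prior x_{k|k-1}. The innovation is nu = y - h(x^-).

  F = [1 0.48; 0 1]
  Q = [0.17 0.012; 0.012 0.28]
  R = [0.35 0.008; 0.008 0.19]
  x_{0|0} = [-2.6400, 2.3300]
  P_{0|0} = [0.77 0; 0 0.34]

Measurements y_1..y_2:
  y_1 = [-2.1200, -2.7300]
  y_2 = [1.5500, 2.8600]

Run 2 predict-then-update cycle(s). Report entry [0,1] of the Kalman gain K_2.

step 1: x^-=[-1.5216, 2.3300]  P^-=[1.0183 0.1752; 0.1752 0.6200]  H_jac=[0.0492 0.0000; 0.0000 -0.7254]  S=[0.3525 0.0018; 0.0018 0.5162]  K=[0.1433 -0.2467; 0.0288 -0.8713]  nu=[-1.1212, -2.0417]  x^+=[-1.1787, 4.0766]  P^+=[0.9798 0.0630; 0.0630 0.2279]
step 2: x^-=[0.7781, 4.0766]  P^-=[1.2628 0.1844; 0.1844 0.5079]  H_jac=[0.7122 0.0000; 0.0000 0.8046]  S=[0.9906 0.1137; 0.1137 0.5188]  K=[0.8977 0.0893; 0.0433 0.7782]  nu=[0.8481, 3.4538]  x^+=[1.8478, 6.8011]  P^+=[0.4421 0.0300; 0.0300 0.1842]

K[0,1] = 0.0893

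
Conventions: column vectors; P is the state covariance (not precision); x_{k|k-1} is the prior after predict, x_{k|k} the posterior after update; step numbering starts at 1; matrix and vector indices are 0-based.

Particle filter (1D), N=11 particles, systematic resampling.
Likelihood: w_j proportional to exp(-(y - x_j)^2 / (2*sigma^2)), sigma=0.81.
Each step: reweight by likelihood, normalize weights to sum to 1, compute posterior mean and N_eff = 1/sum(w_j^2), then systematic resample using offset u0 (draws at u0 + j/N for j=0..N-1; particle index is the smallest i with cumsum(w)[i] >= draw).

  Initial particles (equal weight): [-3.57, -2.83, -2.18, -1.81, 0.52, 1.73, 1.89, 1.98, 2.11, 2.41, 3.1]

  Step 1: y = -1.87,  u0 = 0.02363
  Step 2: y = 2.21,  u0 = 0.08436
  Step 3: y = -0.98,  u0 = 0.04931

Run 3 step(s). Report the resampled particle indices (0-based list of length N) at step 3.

resampled_idx = [0, 1, 2, 3, 4, 5, 6, 7, 8, 9, 10]

step 1: w=[0.0434, 0.1946, 0.3651, 0.3918, 0.0051, 0.0000, 0.0000, 0.0000, 0.0000, 0.0000, 0.0000]  mean=-2.2081  Neff=3.0622  idx=[0, 1, 1, 2, 2, 2, 2, 3, 3, 3, 3]
step 2: w=[0.0000, 0.0002, 0.0002, 0.0213, 0.0213, 0.0213, 0.0213, 0.2286, 0.2286, 0.2286, 0.2286]  mean=-1.8420  Neff=4.7442  idx=[6, 7, 7, 8, 8, 8, 9, 9, 10, 10, 10]
step 3: w=[0.0534, 0.0947, 0.0947, 0.0947, 0.0947, 0.0947, 0.0947, 0.0947, 0.0947, 0.0947, 0.0947]  mean=-1.8298  Neff=10.8159  idx=[0, 1, 2, 3, 4, 5, 6, 7, 8, 9, 10]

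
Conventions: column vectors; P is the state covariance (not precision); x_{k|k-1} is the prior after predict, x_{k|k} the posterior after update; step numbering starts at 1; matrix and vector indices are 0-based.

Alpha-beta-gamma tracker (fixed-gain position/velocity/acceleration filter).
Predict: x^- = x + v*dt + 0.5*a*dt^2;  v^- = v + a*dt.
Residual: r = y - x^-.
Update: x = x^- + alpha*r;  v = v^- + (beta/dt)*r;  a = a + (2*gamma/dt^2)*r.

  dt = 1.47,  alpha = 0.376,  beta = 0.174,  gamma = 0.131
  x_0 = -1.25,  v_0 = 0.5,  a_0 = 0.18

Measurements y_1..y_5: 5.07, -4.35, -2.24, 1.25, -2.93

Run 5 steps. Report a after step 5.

a_post = -1.1211

step 1: x_pred=-0.3205  r=5.3905  x^+=1.7063  v^+=1.4027  a^+=0.8336
step 2: x_pred=4.6689  r=-9.0189  x^+=1.2778  v^+=1.5605  a^+=-0.2599
step 3: x_pred=3.2908  r=-5.5308  x^+=1.2112  v^+=0.5237  a^+=-0.9305
step 4: x_pred=0.9757  r=0.2743  x^+=1.0789  v^+=-0.8117  a^+=-0.8973
step 5: x_pred=-1.0837  r=-1.8463  x^+=-1.7779  v^+=-2.3492  a^+=-1.1211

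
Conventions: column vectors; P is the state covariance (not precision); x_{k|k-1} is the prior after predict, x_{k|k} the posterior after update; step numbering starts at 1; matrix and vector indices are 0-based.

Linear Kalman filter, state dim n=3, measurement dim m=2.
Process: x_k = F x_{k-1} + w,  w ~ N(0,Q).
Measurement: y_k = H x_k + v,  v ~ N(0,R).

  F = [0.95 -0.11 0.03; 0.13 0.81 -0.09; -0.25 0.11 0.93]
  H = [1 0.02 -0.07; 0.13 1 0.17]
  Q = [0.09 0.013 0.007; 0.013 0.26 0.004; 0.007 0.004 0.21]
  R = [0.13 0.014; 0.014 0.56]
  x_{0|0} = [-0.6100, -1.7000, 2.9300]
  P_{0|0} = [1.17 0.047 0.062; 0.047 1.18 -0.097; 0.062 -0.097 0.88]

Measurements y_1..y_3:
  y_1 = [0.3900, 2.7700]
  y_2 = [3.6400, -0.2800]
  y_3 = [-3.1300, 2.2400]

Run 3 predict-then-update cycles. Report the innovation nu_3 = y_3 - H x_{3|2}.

innov = [-5.5112, 1.7871]

step 1: x^-=[-0.3046, -1.7200, 2.6904]  P^-=[1.1553 0.0771 -0.1905; 0.0771 1.0837 -0.0746; -0.1905 -0.0746 1.0073]  S=[1.3207 0.2255; 0.2255 1.6786]  K=[0.8866 -0.0030; -0.0320 0.6483; -0.2109 0.0711]  nu=[0.9173, 4.0722]  x^+=[0.4965, 0.8907, 2.7867]  P^+=[0.1184 -0.0119 0.0424; -0.0119 0.3862 -0.1296; 0.0424 -0.1296 0.9468]
step 2: x^-=[0.4573, 0.5352, 2.5654]  P^-=[0.2082 -0.0262 0.0491; -0.0262 0.5384 -0.1327; 0.0491 -0.1327 0.9954]  S=[0.3357 0.0304; 0.0304 1.0810]  K=[0.6091 -0.0086; -0.0615 0.4758; -0.0731 0.0417]  nu=[3.3516, -1.3108]  x^+=[2.5099, -0.2944, 2.2658]  P^+=[0.0839 -0.0180 0.0636; -0.0180 0.2942 -0.1545; 0.0636 -0.1545 0.9919]
step 3: x^-=[2.4848, -0.1161, 1.4473]  P^-=[0.1786 -0.0296 0.0798; -0.0296 0.4797 -0.1579; 0.0798 -0.1579 1.0165]  S=[0.3018 0.0284; 0.0284 1.0143]  K=[0.5720 -0.0089; -0.0716 0.4447; 0.0160 0.0245]  nu=[-5.5112, 1.7871]  x^+=[-0.6835, 1.0729, 1.4029]  P^+=[0.0800 -0.0205 0.0769; -0.0205 0.2794 -0.1687; 0.0769 -0.1687 1.0158]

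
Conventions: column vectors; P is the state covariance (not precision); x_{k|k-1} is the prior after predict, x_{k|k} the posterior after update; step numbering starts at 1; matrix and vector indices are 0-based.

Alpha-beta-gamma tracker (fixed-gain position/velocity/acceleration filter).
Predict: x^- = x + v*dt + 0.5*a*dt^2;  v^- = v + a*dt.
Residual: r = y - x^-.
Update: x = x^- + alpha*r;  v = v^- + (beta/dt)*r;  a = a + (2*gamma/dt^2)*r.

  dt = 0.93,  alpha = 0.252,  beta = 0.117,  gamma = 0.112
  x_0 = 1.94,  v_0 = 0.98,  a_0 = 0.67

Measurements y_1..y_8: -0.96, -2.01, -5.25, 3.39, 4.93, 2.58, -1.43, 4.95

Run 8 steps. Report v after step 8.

v_post = 7.8047

step 1: x_pred=3.1411  r=-4.1011  x^+=2.1077  v^+=1.0871  a^+=-0.3922
step 2: x_pred=2.9491  r=-4.9591  x^+=1.6994  v^+=0.0986  a^+=-1.6765
step 3: x_pred=1.0661  r=-6.3161  x^+=-0.5256  v^+=-2.2552  a^+=-3.3123
step 4: x_pred=-4.0553  r=7.4453  x^+=-2.1791  v^+=-4.3990  a^+=-1.3840
step 5: x_pred=-6.8687  r=11.7987  x^+=-3.8954  v^+=-4.2018  a^+=1.6717
step 6: x_pred=-7.0802  r=9.6602  x^+=-4.6458  v^+=-1.4318  a^+=4.1736
step 7: x_pred=-4.1725  r=2.7425  x^+=-3.4814  v^+=2.7946  a^+=4.8839
step 8: x_pred=1.2296  r=3.7204  x^+=2.1672  v^+=7.8047  a^+=5.8474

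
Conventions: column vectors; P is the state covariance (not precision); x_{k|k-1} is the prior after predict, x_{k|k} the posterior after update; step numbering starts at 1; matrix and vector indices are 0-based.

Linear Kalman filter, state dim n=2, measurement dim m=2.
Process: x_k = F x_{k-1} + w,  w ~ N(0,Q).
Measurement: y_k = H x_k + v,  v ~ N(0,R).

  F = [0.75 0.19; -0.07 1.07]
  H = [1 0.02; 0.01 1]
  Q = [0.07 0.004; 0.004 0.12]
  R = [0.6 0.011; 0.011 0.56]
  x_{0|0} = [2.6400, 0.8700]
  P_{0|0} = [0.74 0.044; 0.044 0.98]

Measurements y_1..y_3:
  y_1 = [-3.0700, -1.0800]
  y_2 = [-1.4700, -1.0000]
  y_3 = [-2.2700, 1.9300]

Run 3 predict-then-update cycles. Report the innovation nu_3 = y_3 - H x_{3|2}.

step 1: x^-=[2.1453, 0.7461]  P^-=[0.5342 0.1991; 0.1991 1.2390]  S=[1.1426 0.2403; 0.2403 1.8031]  K=[0.4600 0.0521; 0.0527 0.6813]  nu=[-5.2302, -1.8476]  x^+=[-0.3570, -0.7881]  P^+=[0.2760 0.0315; 0.0315 0.3818]
step 2: x^-=[-0.4175, -0.8183]  P^-=[0.2480 0.0920; 0.0920 0.5537]  S=[0.8519 0.1165; 0.1165 1.1156]  K=[0.2858 0.0548; 0.0537 0.4916]  nu=[-1.0362, -0.1775]  x^+=[-0.7233, -0.9612]  P^+=[0.1714 0.0321; 0.0321 0.2755]
step 3: x^-=[-0.7251, -0.9779]  P^-=[0.1855 0.0764; 0.0764 0.4315]  S=[0.7887 0.0979; 0.0979 0.9930]  K=[0.2302 0.0561; 0.0544 0.4299]  nu=[-1.5253, 2.9151]  x^+=[-0.9127, 0.1924]  P^+=[0.1381 0.0326; 0.0326 0.2410]

innov = [-1.5253, 2.9151]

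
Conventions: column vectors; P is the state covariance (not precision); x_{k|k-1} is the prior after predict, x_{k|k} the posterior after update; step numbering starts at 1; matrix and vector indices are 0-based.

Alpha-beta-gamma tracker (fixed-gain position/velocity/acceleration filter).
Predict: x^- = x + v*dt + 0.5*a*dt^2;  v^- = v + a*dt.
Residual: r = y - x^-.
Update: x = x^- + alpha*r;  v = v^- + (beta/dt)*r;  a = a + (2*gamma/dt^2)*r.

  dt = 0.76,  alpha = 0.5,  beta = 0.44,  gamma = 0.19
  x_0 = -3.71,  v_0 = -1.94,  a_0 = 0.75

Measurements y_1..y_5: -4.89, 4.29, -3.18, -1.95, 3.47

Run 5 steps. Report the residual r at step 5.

step 1: x_pred=-4.9678  r=0.0778  x^+=-4.9289  v^+=-1.3250  a^+=0.8012
step 2: x_pred=-5.7045  r=9.9945  x^+=-0.7072  v^+=5.0702  a^+=7.3765
step 3: x_pred=5.2765  r=-8.4565  x^+=1.0482  v^+=5.7805  a^+=1.8130
step 4: x_pred=5.9650  r=-7.9150  x^+=2.0075  v^+=2.5760  a^+=-3.3942
step 5: x_pred=2.9851  r=0.4849  x^+=3.2275  v^+=0.2772  a^+=-3.0752

resid = 0.4849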